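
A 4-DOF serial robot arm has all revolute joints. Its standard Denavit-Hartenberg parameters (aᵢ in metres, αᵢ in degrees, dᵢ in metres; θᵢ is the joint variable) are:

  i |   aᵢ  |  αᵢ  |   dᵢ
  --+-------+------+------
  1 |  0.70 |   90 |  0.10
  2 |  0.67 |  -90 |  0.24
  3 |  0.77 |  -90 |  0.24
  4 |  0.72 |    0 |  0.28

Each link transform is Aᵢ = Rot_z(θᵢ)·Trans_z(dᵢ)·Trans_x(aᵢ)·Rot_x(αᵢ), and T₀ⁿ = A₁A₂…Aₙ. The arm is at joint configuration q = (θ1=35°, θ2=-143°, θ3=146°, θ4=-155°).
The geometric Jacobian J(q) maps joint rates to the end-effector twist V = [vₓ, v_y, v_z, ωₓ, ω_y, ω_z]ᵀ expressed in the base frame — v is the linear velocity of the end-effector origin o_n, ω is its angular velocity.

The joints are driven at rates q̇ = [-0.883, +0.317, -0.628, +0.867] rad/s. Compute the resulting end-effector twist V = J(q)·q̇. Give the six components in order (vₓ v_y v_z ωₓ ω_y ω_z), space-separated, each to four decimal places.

o_n = [0.8027, 0.0659, -0.5851]
J₁: ẑ×o_n = [-0.0659, 0.8027, 0.0000], ω = ẑ
J2: z=[0.5736, -0.8192, 0.0000] o=[0.5734, 0.4015, 0.1000] → [0.5612, 0.3929, -0.0047, 0.5736, -0.8192, 0.0000]
J3: z=[0.4930, 0.3452, -0.7986] o=[0.2727, -0.1020, -0.3032] → [0.0368, -0.2843, -0.1002, 0.4930, 0.3452, -0.7986]
J4: z=[0.8413, -0.4230, 0.3365] o=[0.5617, 0.6260, -0.1107] → [0.3891, 0.4802, -0.3693, 0.8413, -0.4230, 0.3365]
V = J·q̇ = [0.5503, 0.0106, -0.2588, 0.6017, -0.8431, -0.0897]

0.5503 0.0106 -0.2588 0.6017 -0.8431 -0.0897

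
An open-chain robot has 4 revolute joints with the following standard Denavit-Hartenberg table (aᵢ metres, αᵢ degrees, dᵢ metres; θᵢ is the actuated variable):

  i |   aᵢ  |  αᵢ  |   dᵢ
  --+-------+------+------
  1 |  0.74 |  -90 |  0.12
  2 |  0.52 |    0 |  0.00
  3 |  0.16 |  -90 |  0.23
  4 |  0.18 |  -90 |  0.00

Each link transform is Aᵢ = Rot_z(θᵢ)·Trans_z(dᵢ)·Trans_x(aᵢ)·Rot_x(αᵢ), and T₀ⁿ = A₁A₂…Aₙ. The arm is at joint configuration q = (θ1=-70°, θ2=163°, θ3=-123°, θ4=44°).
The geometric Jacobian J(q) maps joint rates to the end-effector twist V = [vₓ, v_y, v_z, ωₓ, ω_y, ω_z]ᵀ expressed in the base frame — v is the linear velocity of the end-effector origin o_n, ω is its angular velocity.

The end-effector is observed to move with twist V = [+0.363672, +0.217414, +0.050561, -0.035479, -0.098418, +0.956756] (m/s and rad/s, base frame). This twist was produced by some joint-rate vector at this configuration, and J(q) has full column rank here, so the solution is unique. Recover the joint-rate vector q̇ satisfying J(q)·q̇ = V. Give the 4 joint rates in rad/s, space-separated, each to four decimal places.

o_n = [0.2575, -0.4006, -0.2181]
J₁: ẑ×o_n = [0.4006, 0.2575, -0.0000], ω = ẑ
J2: z=[0.9397, 0.3420, 0.0000] o=[0.2531, -0.6954, 0.1200] → [-0.1156, 0.3177, 0.2755, 0.9397, 0.3420, 0.0000]
J3: z=[0.9397, 0.3420, 0.0000] o=[0.0830, -0.2281, -0.0320] → [-0.0636, 0.1749, -0.2218, 0.9397, 0.3420, 0.0000]
J4: z=[-0.2198, 0.6040, -0.7660] o=[0.3411, -0.2646, -0.1349] → [-0.1544, 0.0457, 0.0804, -0.2198, 0.6040, -0.7660]
q̇ = J⁺·V = [0.8610, 0.0920, -0.1590, -0.1250]

0.8610 0.0920 -0.1590 -0.1250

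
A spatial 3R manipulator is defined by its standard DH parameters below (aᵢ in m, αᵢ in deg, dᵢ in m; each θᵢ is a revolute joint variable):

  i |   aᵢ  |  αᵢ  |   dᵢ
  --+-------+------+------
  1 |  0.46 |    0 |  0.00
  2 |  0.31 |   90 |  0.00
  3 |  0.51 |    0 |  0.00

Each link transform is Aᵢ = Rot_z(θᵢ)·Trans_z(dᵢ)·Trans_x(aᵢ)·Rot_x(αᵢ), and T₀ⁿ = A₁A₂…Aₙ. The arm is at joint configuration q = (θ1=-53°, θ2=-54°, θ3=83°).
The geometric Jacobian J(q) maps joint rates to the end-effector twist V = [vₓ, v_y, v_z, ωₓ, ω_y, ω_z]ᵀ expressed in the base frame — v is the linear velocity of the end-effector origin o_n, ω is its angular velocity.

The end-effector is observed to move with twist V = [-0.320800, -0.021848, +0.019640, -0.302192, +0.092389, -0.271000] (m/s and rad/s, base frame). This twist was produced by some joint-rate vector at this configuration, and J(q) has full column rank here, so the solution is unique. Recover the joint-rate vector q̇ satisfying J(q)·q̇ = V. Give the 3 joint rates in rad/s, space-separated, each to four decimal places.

-0.7380 0.4670 0.3160

o_n = [0.1680, -0.7233, 0.5062]
J₁: ẑ×o_n = [0.7233, 0.1680, -0.0000], ω = ẑ
J2: z=[0.0000, 0.0000, 1.0000] o=[0.2768, -0.3674, 0.0000] → [0.3559, -0.1088, 0.0000, 0.0000, 0.0000, 1.0000]
J3: z=[-0.9563, 0.2924, 0.0000] o=[0.1862, -0.6638, 0.0000] → [0.1480, 0.4841, 0.0622, -0.9563, 0.2924, 0.0000]
q̇ = J⁺·V = [-0.7380, 0.4670, 0.3160]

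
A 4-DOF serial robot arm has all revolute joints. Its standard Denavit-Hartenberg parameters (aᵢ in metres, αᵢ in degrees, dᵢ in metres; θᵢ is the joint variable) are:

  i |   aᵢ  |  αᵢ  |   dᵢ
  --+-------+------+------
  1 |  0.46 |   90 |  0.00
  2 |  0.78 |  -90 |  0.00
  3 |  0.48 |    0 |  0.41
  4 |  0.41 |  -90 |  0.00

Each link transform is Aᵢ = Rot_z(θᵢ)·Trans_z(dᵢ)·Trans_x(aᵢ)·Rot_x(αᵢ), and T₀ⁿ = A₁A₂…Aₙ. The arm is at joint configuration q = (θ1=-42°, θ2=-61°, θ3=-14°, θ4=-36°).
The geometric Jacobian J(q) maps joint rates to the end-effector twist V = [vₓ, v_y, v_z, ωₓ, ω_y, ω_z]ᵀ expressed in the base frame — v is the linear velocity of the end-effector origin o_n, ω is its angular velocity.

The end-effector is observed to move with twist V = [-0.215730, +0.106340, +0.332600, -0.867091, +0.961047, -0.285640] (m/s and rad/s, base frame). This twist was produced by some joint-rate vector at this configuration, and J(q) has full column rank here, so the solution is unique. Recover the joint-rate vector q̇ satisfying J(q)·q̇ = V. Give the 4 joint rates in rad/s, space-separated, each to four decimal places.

0.4280 -0.1340 -0.7320 -0.7400

o_n = [0.8642, -1.3571, -1.1213]
J₁: ẑ×o_n = [1.3571, 0.8642, -0.0000], ω = ẑ
J2: z=[-0.6691, -0.7431, 0.0000] o=[0.3418, -0.3078, 0.0000] → [0.8333, -0.7503, 1.0903, -0.6691, -0.7431, 0.0000]
J3: z=[0.6500, -0.5852, 0.4848] o=[0.6229, -0.5608, -0.6822] → [0.6430, 0.4024, -0.3763, 0.6500, -0.5852, 0.4848]
J4: z=[0.6500, -0.5852, 0.4848] o=[0.9795, -1.0382, -0.8908] → [0.2895, 0.0940, -0.2747, 0.6500, -0.5852, 0.4848]
q̇ = J⁺·V = [0.4280, -0.1340, -0.7320, -0.7400]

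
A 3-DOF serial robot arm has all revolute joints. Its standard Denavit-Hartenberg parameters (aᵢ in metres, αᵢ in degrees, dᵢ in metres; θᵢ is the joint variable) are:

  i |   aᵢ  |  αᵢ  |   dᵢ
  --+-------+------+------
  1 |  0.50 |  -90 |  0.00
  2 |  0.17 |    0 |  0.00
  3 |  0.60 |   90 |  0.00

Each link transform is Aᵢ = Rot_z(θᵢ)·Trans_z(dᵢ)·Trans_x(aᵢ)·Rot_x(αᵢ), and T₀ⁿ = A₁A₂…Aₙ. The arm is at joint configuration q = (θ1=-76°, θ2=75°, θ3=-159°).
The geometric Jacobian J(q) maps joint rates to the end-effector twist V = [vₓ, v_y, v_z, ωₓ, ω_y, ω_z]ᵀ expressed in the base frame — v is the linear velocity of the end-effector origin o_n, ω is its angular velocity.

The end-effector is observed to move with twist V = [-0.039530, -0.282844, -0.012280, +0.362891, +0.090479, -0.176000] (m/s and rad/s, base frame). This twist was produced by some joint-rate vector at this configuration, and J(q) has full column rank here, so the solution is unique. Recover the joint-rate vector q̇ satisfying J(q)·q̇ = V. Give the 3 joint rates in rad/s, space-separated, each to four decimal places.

o_n = [0.1468, -0.5887, 0.4325]
J₁: ẑ×o_n = [0.5887, 0.1468, -0.0000], ω = ẑ
J2: z=[0.9703, 0.2419, 0.0000] o=[0.1210, -0.4851, 0.0000] → [0.1046, -0.4197, -0.1067, 0.9703, 0.2419, 0.0000]
J3: z=[0.9703, 0.2419, 0.0000] o=[0.1316, -0.5278, -0.1642] → [0.1444, -0.5790, -0.0627, 0.9703, 0.2419, 0.0000]
q̇ = J⁺·V = [-0.1760, -0.2540, 0.6280]

-0.1760 -0.2540 0.6280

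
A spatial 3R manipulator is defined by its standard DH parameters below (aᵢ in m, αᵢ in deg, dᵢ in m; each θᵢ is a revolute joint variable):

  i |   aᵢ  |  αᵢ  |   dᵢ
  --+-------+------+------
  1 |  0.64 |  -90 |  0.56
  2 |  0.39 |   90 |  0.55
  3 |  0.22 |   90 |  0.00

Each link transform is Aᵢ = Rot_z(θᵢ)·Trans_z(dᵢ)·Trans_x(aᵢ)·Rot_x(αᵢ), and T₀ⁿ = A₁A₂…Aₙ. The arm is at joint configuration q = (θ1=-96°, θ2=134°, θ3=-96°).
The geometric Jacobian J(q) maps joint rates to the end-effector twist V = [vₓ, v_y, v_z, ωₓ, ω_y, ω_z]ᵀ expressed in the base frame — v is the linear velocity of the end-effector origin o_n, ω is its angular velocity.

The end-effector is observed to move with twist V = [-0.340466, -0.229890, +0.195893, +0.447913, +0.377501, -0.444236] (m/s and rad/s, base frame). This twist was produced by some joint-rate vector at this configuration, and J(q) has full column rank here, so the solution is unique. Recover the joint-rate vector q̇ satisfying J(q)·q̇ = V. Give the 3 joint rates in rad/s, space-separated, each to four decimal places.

-0.8520 0.4060 -0.5870

o_n = [0.2891, -0.4176, 0.2960]
J₁: ẑ×o_n = [0.4176, 0.2891, -0.0000], ω = ẑ
J2: z=[0.9945, -0.1045, 0.0000] o=[-0.0669, -0.6365, 0.5600] → [0.0276, 0.2626, 0.2549, 0.9945, -0.1045, 0.0000]
J3: z=[-0.0752, -0.7154, -0.6947] o=[0.5084, -0.4246, 0.2795] → [-0.0070, 0.1536, -0.1574, -0.0752, -0.7154, -0.6947]
q̇ = J⁺·V = [-0.8520, 0.4060, -0.5870]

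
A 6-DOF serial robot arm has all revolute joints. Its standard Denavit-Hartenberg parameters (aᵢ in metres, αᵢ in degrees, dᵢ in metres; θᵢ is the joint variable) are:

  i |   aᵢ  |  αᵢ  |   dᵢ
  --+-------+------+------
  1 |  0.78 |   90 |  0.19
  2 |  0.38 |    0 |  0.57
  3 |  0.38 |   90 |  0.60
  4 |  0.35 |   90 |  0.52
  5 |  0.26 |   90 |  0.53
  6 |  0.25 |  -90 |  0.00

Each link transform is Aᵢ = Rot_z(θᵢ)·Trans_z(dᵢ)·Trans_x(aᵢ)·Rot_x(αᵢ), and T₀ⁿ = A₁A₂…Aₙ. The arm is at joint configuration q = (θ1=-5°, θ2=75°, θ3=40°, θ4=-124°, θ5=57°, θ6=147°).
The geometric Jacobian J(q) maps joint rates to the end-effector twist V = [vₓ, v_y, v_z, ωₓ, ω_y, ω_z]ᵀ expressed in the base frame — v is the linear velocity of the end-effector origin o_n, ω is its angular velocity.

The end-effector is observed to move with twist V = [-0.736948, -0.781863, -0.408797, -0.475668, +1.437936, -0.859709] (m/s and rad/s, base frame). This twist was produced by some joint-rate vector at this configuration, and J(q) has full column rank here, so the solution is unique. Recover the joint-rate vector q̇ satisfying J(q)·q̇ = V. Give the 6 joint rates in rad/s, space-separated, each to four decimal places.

o_n = [1.4368, -1.3600, 0.4472]
J₁: ẑ×o_n = [1.3600, 1.4368, -0.0000], ω = ẑ
J2: z=[-0.0872, -0.9962, 0.0000] o=[0.7770, -0.0680, 0.1900] → [-0.2563, 0.0224, 0.7699, -0.0872, -0.9962, 0.0000]
J3: z=[-0.0872, -0.9962, 0.0000] o=[0.8253, -0.6444, 0.5571] → [0.1094, -0.0096, 0.6715, -0.0872, -0.9962, 0.0000]
J4: z=[0.9029, -0.0790, 0.4226] o=[0.6131, -1.2281, 0.9014] → [0.0916, 0.7582, -0.0540, 0.9029, -0.0790, 0.4226]
J5: z=[0.3003, -0.5876, -0.7514] o=[1.1902, -0.9873, 0.9438] → [0.0118, -0.0362, 0.0330, 0.3003, -0.5876, -0.7514]
J6: z=[-0.2337, 0.7184, -0.6552] o=[1.5898, -1.2019, 0.5660] → [-0.1889, 0.0725, 0.1469, -0.2337, 0.7184, -0.6552]
q̇ = J⁺·V = [-0.4110, -0.2080, -0.5460, -0.3340, -0.2290, 0.7320]

-0.4110 -0.2080 -0.5460 -0.3340 -0.2290 0.7320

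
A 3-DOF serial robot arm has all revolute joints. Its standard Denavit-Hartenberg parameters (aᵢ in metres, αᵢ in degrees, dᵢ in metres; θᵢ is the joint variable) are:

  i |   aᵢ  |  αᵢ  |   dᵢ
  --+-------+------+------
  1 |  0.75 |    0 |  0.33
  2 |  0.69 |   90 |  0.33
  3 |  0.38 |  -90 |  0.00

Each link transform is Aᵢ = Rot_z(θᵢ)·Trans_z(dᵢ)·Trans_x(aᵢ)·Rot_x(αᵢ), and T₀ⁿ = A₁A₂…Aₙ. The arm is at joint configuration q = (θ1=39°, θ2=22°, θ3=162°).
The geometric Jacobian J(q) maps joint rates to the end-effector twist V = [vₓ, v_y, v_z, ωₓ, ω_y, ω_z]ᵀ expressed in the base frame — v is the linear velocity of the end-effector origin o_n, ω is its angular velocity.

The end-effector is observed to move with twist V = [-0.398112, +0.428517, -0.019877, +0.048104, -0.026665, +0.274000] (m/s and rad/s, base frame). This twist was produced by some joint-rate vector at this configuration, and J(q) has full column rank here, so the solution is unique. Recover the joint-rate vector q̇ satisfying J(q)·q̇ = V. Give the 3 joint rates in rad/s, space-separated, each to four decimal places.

0.6700 -0.3960 0.0550

o_n = [0.7422, 0.7594, 0.7774]
J₁: ẑ×o_n = [-0.7594, 0.7422, 0.0000], ω = ẑ
J2: z=[0.0000, 0.0000, 1.0000] o=[0.5829, 0.4720, 0.3300] → [-0.2874, 0.1593, 0.0000, 0.0000, 0.0000, 1.0000]
J3: z=[0.8746, -0.4848, 0.0000] o=[0.9174, 1.0755, 0.6600] → [-0.0569, -0.1027, -0.3614, 0.8746, -0.4848, 0.0000]
q̇ = J⁺·V = [0.6700, -0.3960, 0.0550]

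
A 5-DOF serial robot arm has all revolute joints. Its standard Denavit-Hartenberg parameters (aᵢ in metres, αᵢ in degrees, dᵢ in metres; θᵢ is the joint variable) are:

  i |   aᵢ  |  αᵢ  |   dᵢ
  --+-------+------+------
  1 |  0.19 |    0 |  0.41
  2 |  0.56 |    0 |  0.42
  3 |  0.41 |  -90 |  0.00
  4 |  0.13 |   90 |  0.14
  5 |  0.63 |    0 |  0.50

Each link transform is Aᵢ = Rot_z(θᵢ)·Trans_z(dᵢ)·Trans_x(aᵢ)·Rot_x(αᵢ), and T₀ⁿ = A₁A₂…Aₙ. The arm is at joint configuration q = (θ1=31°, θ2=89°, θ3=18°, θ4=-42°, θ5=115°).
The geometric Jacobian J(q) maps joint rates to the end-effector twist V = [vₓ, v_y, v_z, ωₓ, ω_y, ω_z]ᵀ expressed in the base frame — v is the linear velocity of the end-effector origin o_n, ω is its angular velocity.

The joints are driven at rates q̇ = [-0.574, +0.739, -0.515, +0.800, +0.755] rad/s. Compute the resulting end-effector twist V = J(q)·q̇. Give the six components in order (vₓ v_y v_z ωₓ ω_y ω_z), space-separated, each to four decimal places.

o_n = [-0.5737, 0.0372, 1.1104]
J₁: ẑ×o_n = [-0.0372, -0.5737, 0.0000], ω = ẑ
J2: z=[0.0000, 0.0000, 1.0000] o=[0.1629, 0.0979, 0.4100] → [0.0607, -0.7365, 0.0000, 0.0000, 0.0000, 1.0000]
J3: z=[0.0000, 0.0000, 1.0000] o=[-0.1171, 0.5828, 0.8300] → [0.5456, -0.4565, 0.0000, 0.0000, 0.0000, 1.0000]
J4: z=[-0.6691, -0.7431, 0.0000] o=[-0.4218, 0.8572, 0.8300] → [-0.2084, 0.1876, 0.4358, -0.6691, -0.7431, 0.0000]
J5: z=[0.4973, -0.4477, 0.7431] o=[-0.5873, 0.8178, 0.9170] → [0.4935, -0.0861, -0.3821, 0.4973, -0.4477, 0.7431]
V = J·q̇ = [-0.0089, 0.1052, 0.0602, -0.1599, -0.9326, 0.2111]

-0.0089 0.1052 0.0602 -0.1599 -0.9326 0.2111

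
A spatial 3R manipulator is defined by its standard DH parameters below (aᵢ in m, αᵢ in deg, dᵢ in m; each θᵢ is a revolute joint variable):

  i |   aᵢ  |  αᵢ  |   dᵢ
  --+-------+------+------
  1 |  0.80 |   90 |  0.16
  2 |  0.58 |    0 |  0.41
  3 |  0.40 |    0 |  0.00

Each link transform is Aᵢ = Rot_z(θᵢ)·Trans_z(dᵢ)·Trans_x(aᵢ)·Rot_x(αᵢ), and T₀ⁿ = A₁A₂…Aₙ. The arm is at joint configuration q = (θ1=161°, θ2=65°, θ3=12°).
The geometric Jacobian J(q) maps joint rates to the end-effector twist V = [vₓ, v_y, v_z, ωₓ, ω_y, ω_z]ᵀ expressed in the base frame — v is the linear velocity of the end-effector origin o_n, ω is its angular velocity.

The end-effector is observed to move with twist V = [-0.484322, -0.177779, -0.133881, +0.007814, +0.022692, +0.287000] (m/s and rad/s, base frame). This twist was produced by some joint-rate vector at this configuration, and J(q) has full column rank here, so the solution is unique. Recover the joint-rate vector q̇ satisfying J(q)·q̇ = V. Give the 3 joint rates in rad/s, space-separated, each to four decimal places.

o_n = [-0.9398, 0.7572, 1.0754]
J₁: ẑ×o_n = [-0.7572, -0.9398, 0.0000], ω = ẑ
J2: z=[0.3256, 0.9455, 0.0000] o=[-0.7564, 0.2605, 0.1600] → [0.8655, -0.2980, 0.3351, 0.3256, 0.9455, 0.0000]
J3: z=[0.3256, 0.9455, 0.0000] o=[-0.8547, 0.7279, 0.6857] → [0.3685, -0.1269, 0.0900, 0.3256, 0.9455, 0.0000]
q̇ = J⁺·V = [0.2870, -0.5550, 0.5790]

0.2870 -0.5550 0.5790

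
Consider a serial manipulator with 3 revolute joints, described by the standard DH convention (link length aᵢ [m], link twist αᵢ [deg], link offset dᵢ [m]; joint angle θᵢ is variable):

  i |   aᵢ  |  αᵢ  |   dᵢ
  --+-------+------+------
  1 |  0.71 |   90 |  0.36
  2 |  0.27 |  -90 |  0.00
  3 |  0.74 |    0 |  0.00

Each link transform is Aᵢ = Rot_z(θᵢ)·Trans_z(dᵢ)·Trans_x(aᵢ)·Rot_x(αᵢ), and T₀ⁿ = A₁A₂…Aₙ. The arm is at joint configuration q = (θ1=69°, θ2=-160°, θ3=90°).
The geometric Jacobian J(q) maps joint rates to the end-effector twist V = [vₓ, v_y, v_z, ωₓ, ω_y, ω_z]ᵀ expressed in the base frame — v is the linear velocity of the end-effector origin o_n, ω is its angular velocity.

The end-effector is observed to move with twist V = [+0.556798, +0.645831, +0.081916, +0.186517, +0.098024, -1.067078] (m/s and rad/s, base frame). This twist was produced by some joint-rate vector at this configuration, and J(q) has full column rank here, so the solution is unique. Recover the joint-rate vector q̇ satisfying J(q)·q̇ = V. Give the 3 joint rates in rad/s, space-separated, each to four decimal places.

-0.6320 0.1390 0.4630

o_n = [-0.5273, 0.6912, 0.2677]
J₁: ẑ×o_n = [-0.6912, -0.5273, 0.0000], ω = ẑ
J2: z=[0.9336, -0.3584, 0.0000] o=[0.2544, 0.6628, 0.3600] → [0.0331, 0.0862, -0.2537, 0.9336, -0.3584, 0.0000]
J3: z=[0.1226, 0.3193, -0.9397] o=[0.1635, 0.4260, 0.2677] → [0.2492, 0.6492, 0.2531, 0.1226, 0.3193, -0.9397]
q̇ = J⁺·V = [-0.6320, 0.1390, 0.4630]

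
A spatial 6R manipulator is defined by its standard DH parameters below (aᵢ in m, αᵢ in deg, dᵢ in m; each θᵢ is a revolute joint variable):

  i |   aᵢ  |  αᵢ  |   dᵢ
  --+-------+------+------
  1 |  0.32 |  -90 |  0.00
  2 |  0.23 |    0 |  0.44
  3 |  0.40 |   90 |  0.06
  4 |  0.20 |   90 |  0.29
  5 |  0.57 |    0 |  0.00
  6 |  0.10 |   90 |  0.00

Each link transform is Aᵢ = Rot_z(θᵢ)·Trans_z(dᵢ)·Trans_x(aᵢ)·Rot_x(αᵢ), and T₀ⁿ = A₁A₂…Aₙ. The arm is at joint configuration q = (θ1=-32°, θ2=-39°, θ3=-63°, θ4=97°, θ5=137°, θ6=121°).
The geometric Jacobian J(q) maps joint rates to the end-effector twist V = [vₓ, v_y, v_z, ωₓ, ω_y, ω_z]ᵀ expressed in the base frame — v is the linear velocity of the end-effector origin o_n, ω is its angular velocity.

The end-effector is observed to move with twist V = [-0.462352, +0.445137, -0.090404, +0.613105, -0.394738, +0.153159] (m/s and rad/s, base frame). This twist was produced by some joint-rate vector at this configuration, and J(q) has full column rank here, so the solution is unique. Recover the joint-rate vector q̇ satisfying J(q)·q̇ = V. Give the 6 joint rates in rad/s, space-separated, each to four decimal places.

0.8130 -0.5680 0.6560 -0.5760 -0.9230 0.1200

o_n = [0.0054, 0.3081, 0.4436]
J₁: ẑ×o_n = [-0.3081, 0.0054, 0.0000], ω = ẑ
J2: z=[0.5299, 0.8480, 0.0000] o=[0.2714, -0.1696, 0.0000] → [0.3762, -0.2350, 0.4787, 0.5299, 0.8480, 0.0000]
J3: z=[0.5299, 0.8480, 0.0000] o=[0.6561, 0.1088, 0.1447] → [0.2534, -0.1583, 0.6574, 0.5299, 0.8480, 0.0000]
J4: z=[-0.8295, 0.5183, -0.2079] o=[0.6174, 0.2038, 0.5360] → [-0.0262, 0.0506, 0.2307, -0.8295, 0.5183, -0.2079]
J5: z=[-0.1104, 0.2127, 0.9709] o=[0.4863, 0.5198, 0.4519] → [0.2038, -0.4678, 0.1257, -0.1104, 0.2127, 0.9709]
J6: z=[-0.1104, 0.2127, 0.9709] o=[-0.0644, 0.3760, 0.4207] → [0.0708, 0.0702, -0.0073, -0.1104, 0.2127, 0.9709]
q̇ = J⁺·V = [0.8130, -0.5680, 0.6560, -0.5760, -0.9230, 0.1200]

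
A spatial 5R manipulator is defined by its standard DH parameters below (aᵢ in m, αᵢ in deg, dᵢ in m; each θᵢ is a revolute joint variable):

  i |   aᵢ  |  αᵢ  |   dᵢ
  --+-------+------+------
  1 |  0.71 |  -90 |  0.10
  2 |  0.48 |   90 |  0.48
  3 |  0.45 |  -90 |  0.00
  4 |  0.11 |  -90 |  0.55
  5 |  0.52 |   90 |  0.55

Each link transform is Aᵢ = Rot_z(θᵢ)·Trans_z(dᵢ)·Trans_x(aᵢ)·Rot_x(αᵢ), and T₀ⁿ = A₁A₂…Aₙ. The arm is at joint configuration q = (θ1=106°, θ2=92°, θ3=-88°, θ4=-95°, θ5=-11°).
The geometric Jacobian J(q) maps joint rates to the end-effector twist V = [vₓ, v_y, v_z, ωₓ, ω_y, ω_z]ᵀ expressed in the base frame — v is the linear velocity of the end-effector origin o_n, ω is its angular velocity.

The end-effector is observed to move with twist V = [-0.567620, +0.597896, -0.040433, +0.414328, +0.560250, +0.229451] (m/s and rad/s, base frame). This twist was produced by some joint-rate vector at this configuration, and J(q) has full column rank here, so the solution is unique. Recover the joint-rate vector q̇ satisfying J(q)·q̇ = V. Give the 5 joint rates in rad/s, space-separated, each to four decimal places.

o_n = [0.0555, 1.4048, -1.0843]
J₁: ẑ×o_n = [-1.4048, 0.0555, 0.0000], ω = ẑ
J2: z=[-0.9613, -0.2756, 0.0000] o=[-0.1957, 0.6825, 0.1000] → [0.3264, -1.1384, -0.6251, -0.9613, -0.2756, 0.0000]
J3: z=[-0.2755, 0.9607, -0.0349] o=[-0.6525, 0.5341, -0.3797] → [-0.6465, -0.2188, -0.9200, -0.2755, 0.9607, -0.0349]
J4: z=[-0.0239, -0.0431, -0.9988] o=[-0.2200, 0.6575, -0.3954] → [0.7761, -0.2917, -0.0060, -0.0239, -0.0431, -0.9988]
J5: z=[0.9333, 0.3570, -0.0378] o=[-0.2726, 0.7364, -0.9482] → [-0.0233, 0.1146, 0.5067, 0.9333, 0.3570, -0.0378]
q̇ = J⁺·V = [-0.0930, -0.5200, 0.4110, -0.3380, 0.0210]

-0.0930 -0.5200 0.4110 -0.3380 0.0210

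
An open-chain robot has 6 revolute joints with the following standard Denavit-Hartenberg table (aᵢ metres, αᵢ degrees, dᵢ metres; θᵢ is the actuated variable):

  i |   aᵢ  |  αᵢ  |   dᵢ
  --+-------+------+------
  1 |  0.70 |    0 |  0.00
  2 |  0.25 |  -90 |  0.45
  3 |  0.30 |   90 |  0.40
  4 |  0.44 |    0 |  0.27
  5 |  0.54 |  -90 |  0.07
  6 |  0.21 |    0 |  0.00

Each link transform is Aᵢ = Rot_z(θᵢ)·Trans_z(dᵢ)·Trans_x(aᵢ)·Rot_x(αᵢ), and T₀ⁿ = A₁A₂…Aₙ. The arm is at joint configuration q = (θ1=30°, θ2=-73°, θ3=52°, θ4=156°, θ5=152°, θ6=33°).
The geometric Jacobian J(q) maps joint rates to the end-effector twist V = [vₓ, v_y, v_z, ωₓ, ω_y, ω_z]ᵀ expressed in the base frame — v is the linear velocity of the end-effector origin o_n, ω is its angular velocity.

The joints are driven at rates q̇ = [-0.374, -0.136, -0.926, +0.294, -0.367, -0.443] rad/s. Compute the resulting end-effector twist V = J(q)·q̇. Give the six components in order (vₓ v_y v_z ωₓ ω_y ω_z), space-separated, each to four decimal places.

o_n = [1.0817, -0.0733, 0.3218]
J₁: ẑ×o_n = [0.0733, 1.0817, -0.0000], ω = ẑ
J2: z=[0.0000, 0.0000, 1.0000] o=[0.6062, 0.3500, 0.0000] → [0.4233, 0.4755, -0.0000, 0.0000, 0.0000, 1.0000]
J3: z=[0.6820, 0.7314, 0.0000] o=[0.7891, 0.1795, 0.4500] → [-0.0937, 0.0874, -0.3865, 0.6820, 0.7314, 0.0000]
J4: z=[0.5763, -0.5374, 0.6157] o=[1.1969, 0.3461, 0.2136] → [0.2001, -0.1333, -0.3037, 0.5763, -0.5374, 0.6157]
J5: z=[0.5763, -0.5374, 0.6157] o=[1.2936, 0.5006, 0.6966] → [0.5548, 0.0855, -0.4447, 0.5763, -0.5374, 0.6157]
J6: z=[0.7747, 0.1194, -0.6210] o=[1.1934, 0.0122, 0.4777] → [-0.0717, 0.1901, -0.0529, 0.7747, 0.1194, -0.6210]
V = J·q̇ = [-0.1112, -0.7050, 0.4552, -1.0168, -0.6909, -0.2799]

-0.1112 -0.7050 0.4552 -1.0168 -0.6909 -0.2799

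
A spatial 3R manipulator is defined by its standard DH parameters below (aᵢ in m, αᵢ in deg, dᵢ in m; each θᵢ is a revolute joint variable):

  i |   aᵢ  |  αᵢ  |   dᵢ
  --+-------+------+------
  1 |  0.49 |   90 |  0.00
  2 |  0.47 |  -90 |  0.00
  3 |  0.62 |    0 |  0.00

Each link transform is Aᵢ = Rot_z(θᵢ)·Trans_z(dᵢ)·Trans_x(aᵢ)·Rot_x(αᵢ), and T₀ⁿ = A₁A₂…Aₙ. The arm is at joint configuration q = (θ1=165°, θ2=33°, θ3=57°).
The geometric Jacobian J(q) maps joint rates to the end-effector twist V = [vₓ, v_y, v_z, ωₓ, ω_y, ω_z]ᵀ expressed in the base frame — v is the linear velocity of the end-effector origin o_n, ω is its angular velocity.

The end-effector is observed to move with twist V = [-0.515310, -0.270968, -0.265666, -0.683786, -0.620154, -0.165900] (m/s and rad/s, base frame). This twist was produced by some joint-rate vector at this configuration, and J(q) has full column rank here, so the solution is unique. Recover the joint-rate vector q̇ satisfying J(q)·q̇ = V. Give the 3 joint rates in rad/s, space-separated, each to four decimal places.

o_n = [-1.2622, -0.2001, 0.4399]
J₁: ẑ×o_n = [0.2001, -1.2622, 0.0000], ω = ẑ
J2: z=[0.2588, 0.9659, 0.0000] o=[-0.4733, 0.1268, 0.0000] → [0.4249, -0.1139, 0.6774, 0.2588, 0.9659, 0.0000]
J3: z=[0.5261, -0.1410, 0.8387] o=[-0.8540, 0.2288, 0.2560] → [0.3338, -0.4390, -0.2832, 0.5261, -0.1410, 0.8387]
q̇ = J⁺·V = [0.6040, -0.7760, -0.9180]

0.6040 -0.7760 -0.9180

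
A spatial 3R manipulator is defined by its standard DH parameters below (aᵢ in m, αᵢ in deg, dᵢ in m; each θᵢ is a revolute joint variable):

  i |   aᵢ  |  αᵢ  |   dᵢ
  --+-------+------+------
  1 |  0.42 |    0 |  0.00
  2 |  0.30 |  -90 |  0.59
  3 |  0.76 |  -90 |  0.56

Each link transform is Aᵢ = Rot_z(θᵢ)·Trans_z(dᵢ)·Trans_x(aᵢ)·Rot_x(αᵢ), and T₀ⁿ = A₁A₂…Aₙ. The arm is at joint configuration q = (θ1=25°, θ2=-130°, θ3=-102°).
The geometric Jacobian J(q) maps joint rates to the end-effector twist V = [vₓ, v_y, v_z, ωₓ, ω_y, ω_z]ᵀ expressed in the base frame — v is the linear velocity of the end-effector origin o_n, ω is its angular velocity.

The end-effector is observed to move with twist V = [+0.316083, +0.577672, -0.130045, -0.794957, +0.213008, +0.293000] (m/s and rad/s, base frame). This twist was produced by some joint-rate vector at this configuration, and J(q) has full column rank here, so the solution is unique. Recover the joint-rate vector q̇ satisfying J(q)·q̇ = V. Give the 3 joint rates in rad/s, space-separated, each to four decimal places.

-0.4230 0.7160 -0.8230

o_n = [0.8848, -0.1046, 1.3334]
J₁: ẑ×o_n = [0.1046, 0.8848, -0.0000], ω = ẑ
J2: z=[0.0000, 0.0000, 1.0000] o=[0.3806, 0.1775, 0.0000] → [0.2821, 0.5042, -0.0000, 0.0000, 0.0000, 1.0000]
J3: z=[0.9659, -0.2588, 0.0000] o=[0.3030, -0.1123, 0.5900] → [-0.1924, -0.7181, 0.1580, 0.9659, -0.2588, 0.0000]
q̇ = J⁺·V = [-0.4230, 0.7160, -0.8230]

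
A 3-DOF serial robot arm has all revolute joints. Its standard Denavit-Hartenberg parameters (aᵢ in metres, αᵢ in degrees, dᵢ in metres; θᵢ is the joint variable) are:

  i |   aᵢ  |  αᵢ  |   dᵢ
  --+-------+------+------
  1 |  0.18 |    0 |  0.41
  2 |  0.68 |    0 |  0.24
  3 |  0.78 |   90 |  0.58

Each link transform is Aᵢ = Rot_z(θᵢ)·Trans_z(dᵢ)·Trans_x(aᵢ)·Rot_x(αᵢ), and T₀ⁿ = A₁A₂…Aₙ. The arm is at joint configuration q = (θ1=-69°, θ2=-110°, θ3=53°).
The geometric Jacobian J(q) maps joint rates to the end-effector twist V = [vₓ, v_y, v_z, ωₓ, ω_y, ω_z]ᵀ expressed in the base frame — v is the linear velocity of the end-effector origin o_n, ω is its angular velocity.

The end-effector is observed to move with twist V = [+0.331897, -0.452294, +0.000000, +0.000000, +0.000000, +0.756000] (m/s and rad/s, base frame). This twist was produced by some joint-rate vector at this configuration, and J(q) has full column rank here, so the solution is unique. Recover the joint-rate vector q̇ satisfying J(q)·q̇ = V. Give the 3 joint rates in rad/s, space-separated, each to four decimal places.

o_n = [-1.0739, -0.8109, 1.2300]
J₁: ẑ×o_n = [0.8109, -1.0739, 0.0000], ω = ẑ
J2: z=[0.0000, 0.0000, 1.0000] o=[0.0645, -0.1680, 0.4100] → [0.6429, -1.1384, 0.0000, 0.0000, 0.0000, 1.0000]
J3: z=[0.0000, 0.0000, 1.0000] o=[-0.6154, -0.1799, 0.6500] → [0.6310, -0.4585, 0.0000, 0.0000, 0.0000, 1.0000]
q̇ = J⁺·V = [-0.8690, 0.9420, 0.6830]

-0.8690 0.9420 0.6830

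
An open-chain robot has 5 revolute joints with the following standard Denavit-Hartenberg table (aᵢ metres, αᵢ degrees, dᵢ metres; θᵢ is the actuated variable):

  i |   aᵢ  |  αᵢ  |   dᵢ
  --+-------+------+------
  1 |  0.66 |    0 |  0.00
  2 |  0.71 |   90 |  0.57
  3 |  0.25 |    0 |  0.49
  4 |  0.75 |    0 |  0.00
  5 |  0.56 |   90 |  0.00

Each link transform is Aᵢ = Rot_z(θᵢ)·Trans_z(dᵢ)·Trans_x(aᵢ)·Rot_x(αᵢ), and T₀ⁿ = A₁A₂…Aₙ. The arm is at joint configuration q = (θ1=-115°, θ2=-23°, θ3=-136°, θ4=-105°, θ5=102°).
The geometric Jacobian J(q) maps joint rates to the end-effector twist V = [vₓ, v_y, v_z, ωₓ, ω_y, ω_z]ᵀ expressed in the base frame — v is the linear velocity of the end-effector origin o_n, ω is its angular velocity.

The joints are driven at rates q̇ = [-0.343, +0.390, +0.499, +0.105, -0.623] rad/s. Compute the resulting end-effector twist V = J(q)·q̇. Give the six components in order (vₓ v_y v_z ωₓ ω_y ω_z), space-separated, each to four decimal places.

0.0049 0.3010 -0.3013 0.0127 -0.0141 0.0470

o_n = [-0.4165, -0.0627, 0.6849]
J₁: ẑ×o_n = [0.0627, -0.4165, 0.0000], ω = ẑ
J2: z=[0.0000, 0.0000, 1.0000] o=[-0.2789, -0.5982, 0.0000] → [-0.5355, -0.1376, 0.0000, 0.0000, 0.0000, 1.0000]
J3: z=[-0.6691, 0.7431, 0.0000] o=[-0.8066, -1.0732, 0.5700] → [0.0854, 0.0769, -0.9661, -0.6691, 0.7431, 0.0000]
J4: z=[-0.6691, 0.7431, 0.0000] o=[-1.0008, -0.5888, 0.3963] → [0.2145, 0.1931, -0.7862, -0.6691, 0.7431, 0.0000]
J5: z=[-0.6691, 0.7431, 0.0000] o=[-0.7306, -0.3455, 1.0523] → [-0.2730, -0.2458, -0.4226, -0.6691, 0.7431, 0.0000]
V = J·q̇ = [0.0049, 0.3010, -0.3013, 0.0127, -0.0141, 0.0470]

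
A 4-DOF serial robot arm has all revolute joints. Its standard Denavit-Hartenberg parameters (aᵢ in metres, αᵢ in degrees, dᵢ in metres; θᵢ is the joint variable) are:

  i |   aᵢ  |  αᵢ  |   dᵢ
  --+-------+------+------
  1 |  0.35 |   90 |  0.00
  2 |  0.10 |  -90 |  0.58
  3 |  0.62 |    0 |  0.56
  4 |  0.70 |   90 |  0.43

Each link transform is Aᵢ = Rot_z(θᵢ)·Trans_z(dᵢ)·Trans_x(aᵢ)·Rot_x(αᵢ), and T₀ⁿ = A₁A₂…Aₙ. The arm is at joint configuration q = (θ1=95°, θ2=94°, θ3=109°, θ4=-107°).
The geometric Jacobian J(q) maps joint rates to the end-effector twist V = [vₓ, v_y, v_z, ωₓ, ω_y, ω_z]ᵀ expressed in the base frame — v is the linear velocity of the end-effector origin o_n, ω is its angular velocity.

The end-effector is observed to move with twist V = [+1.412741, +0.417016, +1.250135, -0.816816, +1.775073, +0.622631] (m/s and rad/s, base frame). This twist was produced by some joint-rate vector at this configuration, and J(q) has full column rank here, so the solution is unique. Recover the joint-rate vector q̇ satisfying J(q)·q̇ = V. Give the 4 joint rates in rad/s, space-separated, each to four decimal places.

0.4940 -0.6590 -0.9010 -0.9430

o_n = [0.0287, -0.6794, 0.5272]
J₁: ẑ×o_n = [0.6794, 0.0287, -0.0000], ω = ẑ
J2: z=[0.9962, 0.0872, 0.0000] o=[-0.0305, 0.3487, 0.0000] → [0.0459, -0.5252, -1.0293, 0.9962, 0.0872, 0.0000]
J3: z=[0.0869, -0.9938, -0.0698] o=[0.5479, 0.3923, 0.0998] → [-0.4995, -0.0009, -0.6092, 0.0869, -0.9938, -0.0698]
J4: z=[0.0869, -0.9938, -0.0698] o=[0.0114, -0.2013, -0.1407] → [-0.6971, -0.0593, -0.0244, 0.0869, -0.9938, -0.0698]
q̇ = J⁺·V = [0.4940, -0.6590, -0.9010, -0.9430]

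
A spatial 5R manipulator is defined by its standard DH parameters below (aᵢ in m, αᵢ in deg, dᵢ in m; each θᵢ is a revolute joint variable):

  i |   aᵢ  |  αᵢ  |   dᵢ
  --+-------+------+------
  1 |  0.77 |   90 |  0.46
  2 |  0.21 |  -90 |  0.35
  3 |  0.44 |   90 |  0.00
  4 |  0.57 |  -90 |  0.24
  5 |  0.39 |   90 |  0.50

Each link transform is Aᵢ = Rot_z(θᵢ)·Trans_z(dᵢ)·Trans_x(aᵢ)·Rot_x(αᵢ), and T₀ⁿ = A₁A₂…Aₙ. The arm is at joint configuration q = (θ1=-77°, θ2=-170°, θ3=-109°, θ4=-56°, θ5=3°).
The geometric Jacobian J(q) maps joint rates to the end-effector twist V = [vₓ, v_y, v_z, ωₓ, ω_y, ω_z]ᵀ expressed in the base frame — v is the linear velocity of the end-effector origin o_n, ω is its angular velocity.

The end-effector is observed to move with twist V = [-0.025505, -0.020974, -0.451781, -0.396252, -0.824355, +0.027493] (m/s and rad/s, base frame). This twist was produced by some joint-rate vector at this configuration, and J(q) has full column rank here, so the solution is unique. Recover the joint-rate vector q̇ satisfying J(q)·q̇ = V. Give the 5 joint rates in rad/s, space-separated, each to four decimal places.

o_n = [-1.3001, -1.4538, 1.0462]
J₁: ẑ×o_n = [1.4538, -1.3001, 0.0000], ω = ẑ
J2: z=[-0.9744, -0.2250, 0.0000] o=[0.1732, -0.7503, 0.4600] → [-0.1319, 0.5712, 0.3541, -0.9744, -0.2250, 0.0000]
J3: z=[0.0391, -0.1692, -0.9848] o=[-0.2143, -0.6275, 0.4235] → [-0.9191, 1.0449, -0.2160, 0.0391, -0.1692, -0.9848]
J4: z=[0.5267, -0.8341, 0.1642] o=[-0.5880, -0.8585, 0.4484] → [-0.4009, -0.4318, -0.9074, 0.5267, -0.8341, 0.1642]
J5: z=[-0.6821, -0.5299, -0.5038] o=[-0.7507, -1.1461, 0.9712] → [-0.1948, 0.3280, -0.0813, -0.6821, -0.5299, -0.5038]
q̇ = J⁺·V = [0.5570, 0.5900, 0.5230, 0.5840, 0.2190]

0.5570 0.5900 0.5230 0.5840 0.2190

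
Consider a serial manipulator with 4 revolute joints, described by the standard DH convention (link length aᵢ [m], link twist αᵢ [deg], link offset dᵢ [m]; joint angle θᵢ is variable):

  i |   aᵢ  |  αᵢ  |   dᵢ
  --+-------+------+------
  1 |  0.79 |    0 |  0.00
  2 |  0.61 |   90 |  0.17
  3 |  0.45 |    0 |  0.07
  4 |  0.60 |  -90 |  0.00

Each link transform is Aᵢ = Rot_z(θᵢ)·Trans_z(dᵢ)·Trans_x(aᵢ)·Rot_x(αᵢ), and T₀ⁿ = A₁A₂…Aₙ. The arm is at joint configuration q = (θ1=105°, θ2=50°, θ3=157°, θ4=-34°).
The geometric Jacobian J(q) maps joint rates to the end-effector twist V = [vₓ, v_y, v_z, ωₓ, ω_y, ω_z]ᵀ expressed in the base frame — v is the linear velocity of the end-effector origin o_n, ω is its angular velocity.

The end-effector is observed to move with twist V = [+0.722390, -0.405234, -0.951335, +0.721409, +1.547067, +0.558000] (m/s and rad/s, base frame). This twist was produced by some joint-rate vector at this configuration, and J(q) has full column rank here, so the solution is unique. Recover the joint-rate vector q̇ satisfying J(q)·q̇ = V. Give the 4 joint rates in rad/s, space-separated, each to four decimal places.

o_n = [-0.0561, 0.7712, 0.8490]
J₁: ẑ×o_n = [-0.7712, -0.0561, 0.0000], ω = ẑ
J2: z=[0.0000, 0.0000, 1.0000] o=[-0.2045, 0.7631, 0.0000] → [-0.0081, 0.1483, 0.0000, 0.0000, 0.0000, 1.0000]
J3: z=[0.4226, 0.9063, 0.0000] o=[-0.7573, 1.0209, 0.1700] → [0.6154, -0.2870, -0.7410, 0.4226, 0.9063, 0.0000]
J4: z=[0.4226, 0.9063, 0.0000] o=[-0.3523, 0.9093, 0.3458] → [0.4561, -0.2127, -0.3268, 0.4226, 0.9063, 0.0000]
q̇ = J⁺·V = [0.2660, 0.2920, 0.9500, 0.7570]

0.2660 0.2920 0.9500 0.7570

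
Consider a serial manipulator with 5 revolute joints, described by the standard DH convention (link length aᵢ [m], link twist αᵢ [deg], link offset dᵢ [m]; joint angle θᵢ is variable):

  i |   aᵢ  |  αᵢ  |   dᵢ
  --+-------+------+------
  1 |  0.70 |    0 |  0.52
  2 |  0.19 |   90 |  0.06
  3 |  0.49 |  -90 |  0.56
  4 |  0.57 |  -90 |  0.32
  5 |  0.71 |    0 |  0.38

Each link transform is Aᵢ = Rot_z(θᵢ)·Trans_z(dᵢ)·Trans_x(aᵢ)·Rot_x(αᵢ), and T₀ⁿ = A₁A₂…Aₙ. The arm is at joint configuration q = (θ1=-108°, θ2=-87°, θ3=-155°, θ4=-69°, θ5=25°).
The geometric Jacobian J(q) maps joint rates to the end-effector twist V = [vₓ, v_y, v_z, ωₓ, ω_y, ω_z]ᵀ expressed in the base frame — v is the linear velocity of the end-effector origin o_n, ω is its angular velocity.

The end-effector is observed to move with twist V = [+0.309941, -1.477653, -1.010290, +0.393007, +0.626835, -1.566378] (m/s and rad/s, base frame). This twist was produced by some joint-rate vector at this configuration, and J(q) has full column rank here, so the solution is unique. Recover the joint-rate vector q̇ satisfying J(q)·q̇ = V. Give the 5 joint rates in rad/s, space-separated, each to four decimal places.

o_n = [1.1151, 0.5891, 0.0211]
J₁: ẑ×o_n = [-0.5891, 1.1151, 0.0000], ω = ẑ
J2: z=[0.0000, 0.0000, 1.0000] o=[-0.2163, -0.6657, 0.5200] → [-1.2549, 1.3315, 0.0000, 0.0000, 0.0000, 1.0000]
J3: z=[0.2588, 0.9659, 0.0000] o=[-0.3998, -0.6166, 0.5800] → [-0.5398, 0.1446, -1.1513, 0.2588, 0.9659, 0.0000]
J4: z=[-0.4082, 0.1094, -0.9063] o=[0.1741, -0.1906, 0.3729] → [0.6682, -0.9965, -0.4212, -0.4082, 0.1094, -0.9063]
J5: z=[0.7245, -0.5651, -0.3945] o=[0.3600, 0.3105, -0.0034] → [0.0960, -0.3157, 0.6286, 0.7245, -0.5651, -0.3945]
q̇ = J⁺·V = [-0.7620, 0.1830, 0.9430, 0.8030, 0.6580]

-0.7620 0.1830 0.9430 0.8030 0.6580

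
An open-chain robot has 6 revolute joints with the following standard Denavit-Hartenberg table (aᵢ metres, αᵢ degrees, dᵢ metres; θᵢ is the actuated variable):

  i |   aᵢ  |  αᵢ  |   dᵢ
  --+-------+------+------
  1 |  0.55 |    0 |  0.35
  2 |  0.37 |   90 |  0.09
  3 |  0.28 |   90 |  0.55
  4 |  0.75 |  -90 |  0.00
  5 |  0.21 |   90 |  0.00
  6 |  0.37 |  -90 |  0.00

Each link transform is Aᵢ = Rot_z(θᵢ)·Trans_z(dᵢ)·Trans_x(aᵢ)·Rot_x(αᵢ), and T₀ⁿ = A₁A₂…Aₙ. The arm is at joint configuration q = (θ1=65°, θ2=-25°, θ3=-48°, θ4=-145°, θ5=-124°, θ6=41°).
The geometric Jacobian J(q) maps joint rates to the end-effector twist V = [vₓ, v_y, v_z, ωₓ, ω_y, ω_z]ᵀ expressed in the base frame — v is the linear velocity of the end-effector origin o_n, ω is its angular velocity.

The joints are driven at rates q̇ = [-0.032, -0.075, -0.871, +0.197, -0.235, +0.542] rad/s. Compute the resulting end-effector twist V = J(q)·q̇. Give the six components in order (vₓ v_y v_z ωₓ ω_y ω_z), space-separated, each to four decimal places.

-0.0833 0.1071 0.2148 -0.0905 0.4733 -0.2094

o_n = [0.3499, 0.4953, 0.1471]
J₁: ẑ×o_n = [-0.4953, 0.3499, 0.0000], ω = ẑ
J2: z=[0.0000, 0.0000, 1.0000] o=[0.2324, 0.4985, 0.3500] → [0.0031, 0.1175, -0.0000, 0.0000, 0.0000, 1.0000]
J3: z=[0.6428, -0.7660, 0.0000] o=[0.5159, 0.7363, 0.4400] → [0.2244, 0.1883, -0.2820, 0.6428, -0.7660, 0.0000]
J4: z=[-0.5693, -0.4777, -0.6691] o=[1.0129, 0.4354, 0.2319] → [0.0806, 0.3954, -0.3508, -0.5693, -0.4777, -0.6691]
J5: z=[-0.2325, 0.8742, -0.4263] o=[0.4215, 0.5007, 0.6885] → [-0.4756, -0.0954, 0.0638, -0.2325, 0.8742, -0.4263]
J6: z=[0.9721, 0.1949, -0.1305] o=[0.4150, 0.4073, 0.5005] → [-0.0574, 0.3521, 0.0983, 0.9721, 0.1949, -0.1305]
V = J·q̇ = [-0.0833, 0.1071, 0.2148, -0.0905, 0.4733, -0.2094]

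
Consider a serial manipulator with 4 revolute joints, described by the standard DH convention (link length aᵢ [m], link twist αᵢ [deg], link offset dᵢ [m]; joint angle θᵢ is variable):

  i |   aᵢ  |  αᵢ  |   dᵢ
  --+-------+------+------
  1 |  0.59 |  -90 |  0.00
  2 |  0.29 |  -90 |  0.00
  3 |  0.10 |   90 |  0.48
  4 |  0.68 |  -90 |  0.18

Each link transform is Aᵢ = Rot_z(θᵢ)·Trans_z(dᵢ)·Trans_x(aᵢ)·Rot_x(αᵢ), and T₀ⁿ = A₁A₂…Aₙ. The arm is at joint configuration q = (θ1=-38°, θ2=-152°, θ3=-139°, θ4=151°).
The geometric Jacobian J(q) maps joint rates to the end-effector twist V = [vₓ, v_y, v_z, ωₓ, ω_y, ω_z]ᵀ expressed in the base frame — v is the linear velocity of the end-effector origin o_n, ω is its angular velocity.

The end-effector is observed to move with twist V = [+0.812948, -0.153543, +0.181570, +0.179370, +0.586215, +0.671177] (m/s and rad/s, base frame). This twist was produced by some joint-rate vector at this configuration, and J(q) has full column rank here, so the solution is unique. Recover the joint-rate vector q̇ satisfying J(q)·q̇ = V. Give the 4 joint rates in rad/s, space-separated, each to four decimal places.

0.6020 0.3120 -0.0420 -0.3450

o_n = [0.1016, -0.6637, 0.9709]
J₁: ẑ×o_n = [0.6637, 0.1016, -0.0000], ω = ẑ
J2: z=[0.6157, 0.7880, 0.0000] o=[0.4649, -0.3632, 0.0000] → [0.7651, -0.5977, 0.1014, 0.6157, 0.7880, 0.0000]
J3: z=[0.3699, -0.2890, 0.8829] o=[0.2632, -0.2056, 0.1361] → [0.1632, -0.4515, -0.2162, 0.3699, -0.2890, 0.8829]
J4: z=[-0.0082, -0.9514, -0.3080] o=[0.5336, -0.3337, 0.5245] → [-0.5263, 0.1367, -0.4083, -0.0082, -0.9514, -0.3080]
q̇ = J⁺·V = [0.6020, 0.3120, -0.0420, -0.3450]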